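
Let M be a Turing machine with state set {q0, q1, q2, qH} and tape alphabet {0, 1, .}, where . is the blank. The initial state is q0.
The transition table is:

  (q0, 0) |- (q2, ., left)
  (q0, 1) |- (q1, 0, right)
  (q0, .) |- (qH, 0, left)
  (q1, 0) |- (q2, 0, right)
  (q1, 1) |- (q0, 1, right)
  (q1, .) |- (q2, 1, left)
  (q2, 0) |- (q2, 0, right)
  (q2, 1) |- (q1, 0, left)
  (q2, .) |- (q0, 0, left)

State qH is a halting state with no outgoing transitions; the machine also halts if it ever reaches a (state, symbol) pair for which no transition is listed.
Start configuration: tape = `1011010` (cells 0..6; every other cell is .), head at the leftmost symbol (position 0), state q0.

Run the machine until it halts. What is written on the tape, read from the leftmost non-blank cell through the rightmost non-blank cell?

00.0000000

q0 | ...[1]011010.   read 1 → write 0, move right, go to q1
q1 | ...0[0]11010.   read 0 → write 0, move right, go to q2
q2 | ...00[1]1010.   read 1 → write 0, move left, go to q1
q1 | ...0[0]01010.   read 0 → write 0, move right, go to q2
q2 | ...00[0]1010.   read 0 → write 0, move right, go to q2
q2 | ...000[1]010.   read 1 → write 0, move left, go to q1
q1 | ...00[0]0010.   read 0 → write 0, move right, go to q2
q2 | ...000[0]010.   read 0 → write 0, move right, go to q2
q2 | ...0000[0]10.   read 0 → write 0, move right, go to q2
q2 | ...00000[1]0.   read 1 → write 0, move left, go to q1
q1 | ...0000[0]00.   read 0 → write 0, move right, go to q2
q2 | ...00000[0]0.   read 0 → write 0, move right, go to q2
q2 | ...000000[0].   read 0 → write 0, move right, go to q2
q2 | ...0000000[.]   read . → write 0, move left, go to q0
q0 | ...000000[0]0   read 0 → write ., move left, go to q2
q2 | ...00000[0].0   read 0 → write 0, move right, go to q2
q2 | ...000000[.]0   read . → write 0, move left, go to q0
q0 | ...00000[0]00   read 0 → write ., move left, go to q2
q2 | ...0000[0].00   read 0 → write 0, move right, go to q2
q2 | ...00000[.]00   read . → write 0, move left, go to q0
q0 | ...0000[0]000   read 0 → write ., move left, go to q2
q2 | ...000[0].000   read 0 → write 0, move right, go to q2
q2 | ...0000[.]000   read . → write 0, move left, go to q0
q0 | ...000[0]0000   read 0 → write ., move left, go to q2
q2 | ...00[0].0000   read 0 → write 0, move right, go to q2
q2 | ...000[.]0000   read . → write 0, move left, go to q0
q0 | ...00[0]00000   read 0 → write ., move left, go to q2
q2 | ...0[0].00000   read 0 → write 0, move right, go to q2
q2 | ...00[.]00000   read . → write 0, move left, go to q0
q0 | ...0[0]000000   read 0 → write ., move left, go to q2
q2 | ...[0].000000   read 0 → write 0, move right, go to q2
q2 | ...0[.]000000   read . → write 0, move left, go to q0
q0 | ...[0]0000000   read 0 → write ., move left, go to q2
q2 | ..[.].0000000   read . → write 0, move left, go to q0
q0 | .[.]0.0000000   read . → write 0, move left, go to qH
qH | [.]00.0000000
The non-blank tape span at halt is 00.0000000.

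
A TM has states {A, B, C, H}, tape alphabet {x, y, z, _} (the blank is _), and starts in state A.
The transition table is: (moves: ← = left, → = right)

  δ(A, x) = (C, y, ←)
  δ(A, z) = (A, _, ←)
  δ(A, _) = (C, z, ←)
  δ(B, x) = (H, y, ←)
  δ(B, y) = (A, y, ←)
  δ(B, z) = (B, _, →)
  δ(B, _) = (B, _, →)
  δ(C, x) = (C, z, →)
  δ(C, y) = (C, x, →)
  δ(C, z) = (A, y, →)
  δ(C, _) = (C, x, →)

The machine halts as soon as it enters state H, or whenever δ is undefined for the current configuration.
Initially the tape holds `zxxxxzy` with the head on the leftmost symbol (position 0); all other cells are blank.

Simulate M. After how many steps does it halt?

A | __[z]xxxxzy   read z → write _, move ←, go to A
A | _[_]_xxxxzy   read _ → write z, move ←, go to C
C | [_]z_xxxxzy   read _ → write x, move →, go to C
C | x[z]_xxxxzy   read z → write y, move →, go to A
A | xy[_]xxxxzy   read _ → write z, move ←, go to C
C | x[y]zxxxxzy   read y → write x, move →, go to C
C | xx[z]xxxxzy   read z → write y, move →, go to A
A | xxy[x]xxxzy   read x → write y, move ←, go to C
C | xx[y]yxxxzy   read y → write x, move →, go to C
C | xxx[y]xxxzy   read y → write x, move →, go to C
C | xxxx[x]xxzy   read x → write z, move →, go to C
C | xxxxz[x]xzy   read x → write z, move →, go to C
C | xxxxzz[x]zy   read x → write z, move →, go to C
C | xxxxzzz[z]y   read z → write y, move →, go to A
A | xxxxzzzy[y]
M halts after 14 transitions.

14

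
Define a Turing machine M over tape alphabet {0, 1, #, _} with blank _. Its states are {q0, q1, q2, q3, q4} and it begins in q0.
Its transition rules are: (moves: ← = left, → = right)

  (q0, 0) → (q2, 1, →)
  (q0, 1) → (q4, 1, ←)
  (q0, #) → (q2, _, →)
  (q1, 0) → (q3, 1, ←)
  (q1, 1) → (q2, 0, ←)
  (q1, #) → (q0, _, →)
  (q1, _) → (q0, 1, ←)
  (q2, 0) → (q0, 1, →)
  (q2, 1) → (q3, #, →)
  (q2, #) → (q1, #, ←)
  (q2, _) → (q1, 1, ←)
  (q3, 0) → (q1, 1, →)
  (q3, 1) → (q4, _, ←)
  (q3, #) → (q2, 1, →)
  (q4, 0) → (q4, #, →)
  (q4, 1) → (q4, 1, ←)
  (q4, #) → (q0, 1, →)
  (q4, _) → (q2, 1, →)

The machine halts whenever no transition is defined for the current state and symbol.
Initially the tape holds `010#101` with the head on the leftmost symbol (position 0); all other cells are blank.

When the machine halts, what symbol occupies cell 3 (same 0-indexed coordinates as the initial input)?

state=q0 head=0 tape=_[0]10#101_   (q0,0)→(q2,1,→)
state=q2 head=1 tape=_1[1]0#101_   (q2,1)→(q3,#,→)
state=q3 head=2 tape=_1#[0]#101_   (q3,0)→(q1,1,→)
state=q1 head=3 tape=_1#1[#]101_   (q1,#)→(q0,_,→)
state=q0 head=4 tape=_1#1_[1]01_   (q0,1)→(q4,1,←)
state=q4 head=3 tape=_1#1[_]101_   (q4,_)→(q2,1,→)
state=q2 head=4 tape=_1#11[1]01_   (q2,1)→(q3,#,→)
state=q3 head=5 tape=_1#11#[0]1_   (q3,0)→(q1,1,→)
state=q1 head=6 tape=_1#11#1[1]_   (q1,1)→(q2,0,←)
state=q2 head=5 tape=_1#11#[1]0_   (q2,1)→(q3,#,→)
state=q3 head=6 tape=_1#11##[0]_   (q3,0)→(q1,1,→)
state=q1 head=7 tape=_1#11##1[_]   (q1,_)→(q0,1,←)
state=q0 head=6 tape=_1#11##[1]1   (q0,1)→(q4,1,←)
state=q4 head=5 tape=_1#11#[#]11   (q4,#)→(q0,1,→)
state=q0 head=6 tape=_1#11#1[1]1   (q0,1)→(q4,1,←)
state=q4 head=5 tape=_1#11#[1]11   (q4,1)→(q4,1,←)
state=q4 head=4 tape=_1#11[#]111   (q4,#)→(q0,1,→)
state=q0 head=5 tape=_1#111[1]11   (q0,1)→(q4,1,←)
state=q4 head=4 tape=_1#11[1]111   (q4,1)→(q4,1,←)
state=q4 head=3 tape=_1#1[1]1111   (q4,1)→(q4,1,←)
state=q4 head=2 tape=_1#[1]11111   (q4,1)→(q4,1,←)
state=q4 head=1 tape=_1[#]111111   (q4,#)→(q0,1,→)
state=q0 head=2 tape=_11[1]11111   (q0,1)→(q4,1,←)
state=q4 head=1 tape=_1[1]111111   (q4,1)→(q4,1,←)
state=q4 head=0 tape=_[1]1111111   (q4,1)→(q4,1,←)
state=q4 head=-1 tape=[_]11111111   (q4,_)→(q2,1,→)
state=q2 head=0 tape=1[1]1111111   (q2,1)→(q3,#,→)
state=q3 head=1 tape=1#[1]111111   (q3,1)→(q4,_,←)
state=q4 head=0 tape=1[#]_111111   (q4,#)→(q0,1,→)
state=q0 head=1 tape=11[_]111111
Cell 3 holds 1 when M halts.

1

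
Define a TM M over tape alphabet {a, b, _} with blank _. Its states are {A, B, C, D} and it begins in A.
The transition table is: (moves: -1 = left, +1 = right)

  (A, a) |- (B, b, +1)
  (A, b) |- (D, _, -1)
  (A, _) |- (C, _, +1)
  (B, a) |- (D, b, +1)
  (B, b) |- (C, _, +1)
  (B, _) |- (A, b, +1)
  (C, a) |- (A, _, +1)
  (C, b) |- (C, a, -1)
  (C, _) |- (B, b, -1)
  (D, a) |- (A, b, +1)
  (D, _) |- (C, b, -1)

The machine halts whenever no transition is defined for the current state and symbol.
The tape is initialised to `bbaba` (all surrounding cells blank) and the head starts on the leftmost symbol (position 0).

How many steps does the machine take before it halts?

5

A | ___[b]baba   read b → write _, move -1, go to D
D | __[_]_baba   read _ → write b, move -1, go to C
C | _[_]b_baba   read _ → write b, move -1, go to B
B | [_]bb_baba   read _ → write b, move +1, go to A
A | b[b]b_baba   read b → write _, move -1, go to D
D | [b]_b_baba
M halts after 5 transitions.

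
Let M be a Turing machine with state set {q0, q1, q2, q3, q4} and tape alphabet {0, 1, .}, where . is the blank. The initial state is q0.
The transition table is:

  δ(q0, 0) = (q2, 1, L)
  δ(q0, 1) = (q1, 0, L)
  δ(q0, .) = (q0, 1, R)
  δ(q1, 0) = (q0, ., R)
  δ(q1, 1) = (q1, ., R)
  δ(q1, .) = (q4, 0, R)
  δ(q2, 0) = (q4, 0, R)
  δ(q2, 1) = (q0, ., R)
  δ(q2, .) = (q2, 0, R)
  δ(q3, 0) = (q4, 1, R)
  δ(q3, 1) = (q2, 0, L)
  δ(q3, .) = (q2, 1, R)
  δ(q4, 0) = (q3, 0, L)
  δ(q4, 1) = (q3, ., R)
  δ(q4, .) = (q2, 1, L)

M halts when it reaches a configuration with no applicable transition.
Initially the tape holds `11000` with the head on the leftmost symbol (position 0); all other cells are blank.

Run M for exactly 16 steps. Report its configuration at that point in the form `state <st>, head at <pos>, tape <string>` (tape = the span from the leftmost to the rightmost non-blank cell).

state q3, head at -2, tape 1001000

state=q0 head=0 tape=..[1]1000   (q0,1)→(q1,0,L)
state=q1 head=-1 tape=.[.]01000   (q1,.)→(q4,0,R)
state=q4 head=0 tape=.0[0]1000   (q4,0)→(q3,0,L)
state=q3 head=-1 tape=.[0]01000   (q3,0)→(q4,1,R)
state=q4 head=0 tape=.1[0]1000   (q4,0)→(q3,0,L)
state=q3 head=-1 tape=.[1]01000   (q3,1)→(q2,0,L)
state=q2 head=-2 tape=[.]001000   (q2,.)→(q2,0,R)
state=q2 head=-1 tape=0[0]01000   (q2,0)→(q4,0,R)
state=q4 head=0 tape=00[0]1000   (q4,0)→(q3,0,L)
state=q3 head=-1 tape=0[0]01000   (q3,0)→(q4,1,R)
state=q4 head=0 tape=01[0]1000   (q4,0)→(q3,0,L)
state=q3 head=-1 tape=0[1]01000   (q3,1)→(q2,0,L)
state=q2 head=-2 tape=[0]001000   (q2,0)→(q4,0,R)
state=q4 head=-1 tape=0[0]01000   (q4,0)→(q3,0,L)
state=q3 head=-2 tape=[0]001000   (q3,0)→(q4,1,R)
state=q4 head=-1 tape=1[0]01000   (q4,0)→(q3,0,L)
state=q3 head=-2 tape=[1]001000
After 16 steps: state q3, head at -2, tape 1001000.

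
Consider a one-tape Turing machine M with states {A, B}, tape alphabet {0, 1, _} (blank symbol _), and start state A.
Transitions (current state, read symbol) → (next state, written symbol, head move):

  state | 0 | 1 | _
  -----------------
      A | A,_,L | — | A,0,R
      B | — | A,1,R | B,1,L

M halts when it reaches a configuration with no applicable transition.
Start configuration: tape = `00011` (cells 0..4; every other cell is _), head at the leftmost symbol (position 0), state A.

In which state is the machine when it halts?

A

A | ___[0]0011   read 0 → write _, move L, go to A
A | __[_]_0011   read _ → write 0, move R, go to A
A | __0[_]0011   read _ → write 0, move R, go to A
A | __00[0]011   read 0 → write _, move L, go to A
A | __0[0]_011   read 0 → write _, move L, go to A
A | __[0]__011   read 0 → write _, move L, go to A
A | _[_]___011   read _ → write 0, move R, go to A
A | _0[_]__011   read _ → write 0, move R, go to A
A | _00[_]_011   read _ → write 0, move R, go to A
A | _000[_]011   read _ → write 0, move R, go to A
A | _0000[0]11   read 0 → write _, move L, go to A
A | _000[0]_11   read 0 → write _, move L, go to A
A | _00[0]__11   read 0 → write _, move L, go to A
A | _0[0]___11   read 0 → write _, move L, go to A
A | _[0]____11   read 0 → write _, move L, go to A
A | [_]_____11   read _ → write 0, move R, go to A
A | 0[_]____11   read _ → write 0, move R, go to A
A | 00[_]___11   read _ → write 0, move R, go to A
A | 000[_]__11   read _ → write 0, move R, go to A
A | 0000[_]_11   read _ → write 0, move R, go to A
A | 00000[_]11   read _ → write 0, move R, go to A
A | 000000[1]1
No transition is defined for (A, 1); M halts in state A.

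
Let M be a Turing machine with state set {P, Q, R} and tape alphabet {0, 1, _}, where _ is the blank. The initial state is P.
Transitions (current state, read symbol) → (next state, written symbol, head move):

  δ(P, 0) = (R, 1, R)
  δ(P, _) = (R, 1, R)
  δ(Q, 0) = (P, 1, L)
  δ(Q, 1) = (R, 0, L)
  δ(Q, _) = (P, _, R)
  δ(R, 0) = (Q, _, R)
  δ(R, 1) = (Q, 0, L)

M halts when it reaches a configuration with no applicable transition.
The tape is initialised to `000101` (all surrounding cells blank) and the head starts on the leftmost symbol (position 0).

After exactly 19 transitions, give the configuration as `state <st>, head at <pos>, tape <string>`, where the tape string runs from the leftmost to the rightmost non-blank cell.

state P, head at 1, tape 1_1101

P | _[0]00101   read 0 → write 1, move R, go to R
R | _1[0]0101   read 0 → write _, move R, go to Q
Q | _1_[0]101   read 0 → write 1, move L, go to P
P | _1[_]1101   read _ → write 1, move R, go to R
R | _11[1]101   read 1 → write 0, move L, go to Q
Q | _1[1]0101   read 1 → write 0, move L, go to R
R | _[1]00101   read 1 → write 0, move L, go to Q
Q | [_]000101   read _ → write _, move R, go to P
P | _[0]00101   read 0 → write 1, move R, go to R
R | _1[0]0101   read 0 → write _, move R, go to Q
Q | _1_[0]101   read 0 → write 1, move L, go to P
P | _1[_]1101   read _ → write 1, move R, go to R
R | _11[1]101   read 1 → write 0, move L, go to Q
Q | _1[1]0101   read 1 → write 0, move L, go to R
R | _[1]00101   read 1 → write 0, move L, go to Q
Q | [_]000101   read _ → write _, move R, go to P
P | _[0]00101   read 0 → write 1, move R, go to R
R | _1[0]0101   read 0 → write _, move R, go to Q
Q | _1_[0]101   read 0 → write 1, move L, go to P
P | _1[_]1101
After 19 steps: state P, head at 1, tape 1_1101.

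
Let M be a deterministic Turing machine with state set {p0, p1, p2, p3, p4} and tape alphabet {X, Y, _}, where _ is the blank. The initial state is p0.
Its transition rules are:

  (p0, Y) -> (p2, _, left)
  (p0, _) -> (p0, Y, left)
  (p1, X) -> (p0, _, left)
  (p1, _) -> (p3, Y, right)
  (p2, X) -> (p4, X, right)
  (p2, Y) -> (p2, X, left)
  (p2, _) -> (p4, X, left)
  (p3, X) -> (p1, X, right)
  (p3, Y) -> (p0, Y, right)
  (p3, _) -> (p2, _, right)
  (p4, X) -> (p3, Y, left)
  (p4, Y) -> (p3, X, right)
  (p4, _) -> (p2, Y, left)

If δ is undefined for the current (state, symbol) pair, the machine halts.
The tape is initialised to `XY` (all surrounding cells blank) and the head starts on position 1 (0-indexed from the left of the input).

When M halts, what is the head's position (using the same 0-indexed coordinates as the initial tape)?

state=p0 head=1 tape=X[Y]_____   (p0,Y)→(p2,_,left)
state=p2 head=0 tape=[X]______   (p2,X)→(p4,X,right)
state=p4 head=1 tape=X[_]_____   (p4,_)→(p2,Y,left)
state=p2 head=0 tape=[X]Y_____   (p2,X)→(p4,X,right)
state=p4 head=1 tape=X[Y]_____   (p4,Y)→(p3,X,right)
state=p3 head=2 tape=XX[_]____   (p3,_)→(p2,_,right)
state=p2 head=3 tape=XX_[_]___   (p2,_)→(p4,X,left)
state=p4 head=2 tape=XX[_]X___   (p4,_)→(p2,Y,left)
state=p2 head=1 tape=X[X]YX___   (p2,X)→(p4,X,right)
state=p4 head=2 tape=XX[Y]X___   (p4,Y)→(p3,X,right)
state=p3 head=3 tape=XXX[X]___   (p3,X)→(p1,X,right)
state=p1 head=4 tape=XXXX[_]__   (p1,_)→(p3,Y,right)
state=p3 head=5 tape=XXXXY[_]_   (p3,_)→(p2,_,right)
state=p2 head=6 tape=XXXXY_[_]   (p2,_)→(p4,X,left)
state=p4 head=5 tape=XXXXY[_]X   (p4,_)→(p2,Y,left)
state=p2 head=4 tape=XXXX[Y]YX   (p2,Y)→(p2,X,left)
state=p2 head=3 tape=XXX[X]XYX   (p2,X)→(p4,X,right)
state=p4 head=4 tape=XXXX[X]YX   (p4,X)→(p3,Y,left)
state=p3 head=3 tape=XXX[X]YYX   (p3,X)→(p1,X,right)
state=p1 head=4 tape=XXXX[Y]YX
At halt the head is at cell 4.

4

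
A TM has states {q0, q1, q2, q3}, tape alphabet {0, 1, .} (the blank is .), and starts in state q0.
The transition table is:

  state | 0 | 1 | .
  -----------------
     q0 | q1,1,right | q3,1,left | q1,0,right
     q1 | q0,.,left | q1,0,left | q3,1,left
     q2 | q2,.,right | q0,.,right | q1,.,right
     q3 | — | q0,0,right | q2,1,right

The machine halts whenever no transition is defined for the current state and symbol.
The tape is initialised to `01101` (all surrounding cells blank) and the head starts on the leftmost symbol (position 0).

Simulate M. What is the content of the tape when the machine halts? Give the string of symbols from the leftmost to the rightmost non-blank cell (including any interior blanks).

1101001

q0 | ..[0]1101   read 0 → write 1, move right, go to q1
q1 | ..1[1]101   read 1 → write 0, move left, go to q1
q1 | ..[1]0101   read 1 → write 0, move left, go to q1
q1 | .[.]00101   read . → write 1, move left, go to q3
q3 | [.]100101   read . → write 1, move right, go to q2
q2 | 1[1]00101   read 1 → write ., move right, go to q0
q0 | 1.[0]0101   read 0 → write 1, move right, go to q1
q1 | 1.1[0]101   read 0 → write ., move left, go to q0
q0 | 1.[1].101   read 1 → write 1, move left, go to q3
q3 | 1[.]1.101   read . → write 1, move right, go to q2
q2 | 11[1].101   read 1 → write ., move right, go to q0
q0 | 11.[.]101   read . → write 0, move right, go to q1
q1 | 11.0[1]01   read 1 → write 0, move left, go to q1
q1 | 11.[0]001   read 0 → write ., move left, go to q0
q0 | 11[.].001   read . → write 0, move right, go to q1
q1 | 110[.]001   read . → write 1, move left, go to q3
q3 | 11[0]1001
The non-blank tape span at halt is 1101001.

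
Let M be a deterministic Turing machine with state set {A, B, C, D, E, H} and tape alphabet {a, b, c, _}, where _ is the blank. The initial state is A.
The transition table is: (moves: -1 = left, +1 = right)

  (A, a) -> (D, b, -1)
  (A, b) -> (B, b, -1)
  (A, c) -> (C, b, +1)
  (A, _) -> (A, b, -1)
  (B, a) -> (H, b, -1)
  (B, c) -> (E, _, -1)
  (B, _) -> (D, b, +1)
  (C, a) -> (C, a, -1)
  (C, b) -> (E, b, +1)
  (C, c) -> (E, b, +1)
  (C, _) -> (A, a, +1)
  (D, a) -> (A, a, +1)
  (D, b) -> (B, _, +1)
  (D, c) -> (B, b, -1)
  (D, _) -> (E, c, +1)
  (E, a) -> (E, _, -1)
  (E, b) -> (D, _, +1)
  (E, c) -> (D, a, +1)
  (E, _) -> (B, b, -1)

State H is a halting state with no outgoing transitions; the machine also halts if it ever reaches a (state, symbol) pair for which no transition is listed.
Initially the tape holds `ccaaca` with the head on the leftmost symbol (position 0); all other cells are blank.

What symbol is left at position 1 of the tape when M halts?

_

state=A head=0 tape=[c]caaca_   (A,c)→(C,b,+1)
state=C head=1 tape=b[c]aaca_   (C,c)→(E,b,+1)
state=E head=2 tape=bb[a]aca_   (E,a)→(E,_,-1)
state=E head=1 tape=b[b]_aca_   (E,b)→(D,_,+1)
state=D head=2 tape=b_[_]aca_   (D,_)→(E,c,+1)
state=E head=3 tape=b_c[a]ca_   (E,a)→(E,_,-1)
state=E head=2 tape=b_[c]_ca_   (E,c)→(D,a,+1)
state=D head=3 tape=b_a[_]ca_   (D,_)→(E,c,+1)
state=E head=4 tape=b_ac[c]a_   (E,c)→(D,a,+1)
state=D head=5 tape=b_aca[a]_   (D,a)→(A,a,+1)
state=A head=6 tape=b_acaa[_]   (A,_)→(A,b,-1)
state=A head=5 tape=b_aca[a]b   (A,a)→(D,b,-1)
state=D head=4 tape=b_ac[a]bb   (D,a)→(A,a,+1)
state=A head=5 tape=b_aca[b]b   (A,b)→(B,b,-1)
state=B head=4 tape=b_ac[a]bb   (B,a)→(H,b,-1)
state=H head=3 tape=b_a[c]bbb
Cell 1 holds _ when M halts.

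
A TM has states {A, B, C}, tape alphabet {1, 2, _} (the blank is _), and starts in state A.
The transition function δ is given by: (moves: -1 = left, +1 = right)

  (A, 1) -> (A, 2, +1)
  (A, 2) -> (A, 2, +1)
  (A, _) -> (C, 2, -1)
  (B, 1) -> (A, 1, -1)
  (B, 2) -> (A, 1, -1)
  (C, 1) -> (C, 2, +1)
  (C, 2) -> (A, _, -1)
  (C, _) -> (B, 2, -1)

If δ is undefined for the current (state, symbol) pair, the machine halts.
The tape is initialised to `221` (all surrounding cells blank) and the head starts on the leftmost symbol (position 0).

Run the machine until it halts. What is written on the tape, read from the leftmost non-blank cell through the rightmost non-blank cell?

A | ___[2]21_   read 2 → write 2, move +1, go to A
A | ___2[2]1_   read 2 → write 2, move +1, go to A
A | ___22[1]_   read 1 → write 2, move +1, go to A
A | ___222[_]   read _ → write 2, move -1, go to C
C | ___22[2]2   read 2 → write _, move -1, go to A
A | ___2[2]_2   read 2 → write 2, move +1, go to A
A | ___22[_]2   read _ → write 2, move -1, go to C
C | ___2[2]22   read 2 → write _, move -1, go to A
A | ___[2]_22   read 2 → write 2, move +1, go to A
A | ___2[_]22   read _ → write 2, move -1, go to C
C | ___[2]222   read 2 → write _, move -1, go to A
A | __[_]_222   read _ → write 2, move -1, go to C
C | _[_]2_222   read _ → write 2, move -1, go to B
B | [_]22_222
The non-blank tape span at halt is 22_222.

22_222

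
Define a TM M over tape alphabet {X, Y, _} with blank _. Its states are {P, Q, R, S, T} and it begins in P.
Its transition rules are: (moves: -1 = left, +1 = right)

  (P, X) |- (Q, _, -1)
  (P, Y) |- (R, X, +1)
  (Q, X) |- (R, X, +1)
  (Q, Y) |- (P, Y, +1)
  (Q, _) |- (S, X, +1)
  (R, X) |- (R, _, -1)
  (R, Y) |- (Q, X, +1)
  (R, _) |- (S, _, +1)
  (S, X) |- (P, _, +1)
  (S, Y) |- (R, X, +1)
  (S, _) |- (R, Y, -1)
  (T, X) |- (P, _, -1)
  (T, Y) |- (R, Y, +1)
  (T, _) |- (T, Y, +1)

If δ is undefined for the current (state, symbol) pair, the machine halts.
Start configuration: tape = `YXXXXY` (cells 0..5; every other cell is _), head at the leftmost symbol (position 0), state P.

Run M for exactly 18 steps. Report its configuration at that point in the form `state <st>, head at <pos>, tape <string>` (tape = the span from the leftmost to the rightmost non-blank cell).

state=P head=0 tape=_[Y]XXXXY   (P,Y)→(R,X,+1)
state=R head=1 tape=_X[X]XXXY   (R,X)→(R,_,-1)
state=R head=0 tape=_[X]_XXXY   (R,X)→(R,_,-1)
state=R head=-1 tape=[_]__XXXY   (R,_)→(S,_,+1)
state=S head=0 tape=_[_]_XXXY   (S,_)→(R,Y,-1)
state=R head=-1 tape=[_]Y_XXXY   (R,_)→(S,_,+1)
state=S head=0 tape=_[Y]_XXXY   (S,Y)→(R,X,+1)
state=R head=1 tape=_X[_]XXXY   (R,_)→(S,_,+1)
state=S head=2 tape=_X_[X]XXY   (S,X)→(P,_,+1)
state=P head=3 tape=_X__[X]XY   (P,X)→(Q,_,-1)
state=Q head=2 tape=_X_[_]_XY   (Q,_)→(S,X,+1)
state=S head=3 tape=_X_X[_]XY   (S,_)→(R,Y,-1)
state=R head=2 tape=_X_[X]YXY   (R,X)→(R,_,-1)
state=R head=1 tape=_X[_]_YXY   (R,_)→(S,_,+1)
state=S head=2 tape=_X_[_]YXY   (S,_)→(R,Y,-1)
state=R head=1 tape=_X[_]YYXY   (R,_)→(S,_,+1)
state=S head=2 tape=_X_[Y]YXY   (S,Y)→(R,X,+1)
state=R head=3 tape=_X_X[Y]XY   (R,Y)→(Q,X,+1)
state=Q head=4 tape=_X_XX[X]Y
After 18 steps: state Q, head at 4, tape X_XXXY.

state Q, head at 4, tape X_XXXY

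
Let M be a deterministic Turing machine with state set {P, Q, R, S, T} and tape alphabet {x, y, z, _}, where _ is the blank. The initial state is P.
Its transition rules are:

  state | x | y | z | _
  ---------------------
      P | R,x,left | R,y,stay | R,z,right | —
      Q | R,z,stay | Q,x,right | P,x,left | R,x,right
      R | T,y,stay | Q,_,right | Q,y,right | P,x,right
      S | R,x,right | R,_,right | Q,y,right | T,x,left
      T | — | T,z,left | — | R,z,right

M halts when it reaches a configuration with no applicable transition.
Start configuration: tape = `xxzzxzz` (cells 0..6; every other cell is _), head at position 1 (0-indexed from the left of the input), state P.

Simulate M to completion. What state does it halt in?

P

state=P head=1 tape=_x[x]zzxzz___   (P,x)→(R,x,left)
state=R head=0 tape=_[x]xzzxzz___   (R,x)→(T,y,stay)
state=T head=0 tape=_[y]xzzxzz___   (T,y)→(T,z,left)
state=T head=-1 tape=[_]zxzzxzz___   (T,_)→(R,z,right)
state=R head=0 tape=z[z]xzzxzz___   (R,z)→(Q,y,right)
state=Q head=1 tape=zy[x]zzxzz___   (Q,x)→(R,z,stay)
state=R head=1 tape=zy[z]zzxzz___   (R,z)→(Q,y,right)
state=Q head=2 tape=zyy[z]zxzz___   (Q,z)→(P,x,left)
state=P head=1 tape=zy[y]xzxzz___   (P,y)→(R,y,stay)
state=R head=1 tape=zy[y]xzxzz___   (R,y)→(Q,_,right)
state=Q head=2 tape=zy_[x]zxzz___   (Q,x)→(R,z,stay)
state=R head=2 tape=zy_[z]zxzz___   (R,z)→(Q,y,right)
state=Q head=3 tape=zy_y[z]xzz___   (Q,z)→(P,x,left)
state=P head=2 tape=zy_[y]xxzz___   (P,y)→(R,y,stay)
state=R head=2 tape=zy_[y]xxzz___   (R,y)→(Q,_,right)
state=Q head=3 tape=zy__[x]xzz___   (Q,x)→(R,z,stay)
state=R head=3 tape=zy__[z]xzz___   (R,z)→(Q,y,right)
state=Q head=4 tape=zy__y[x]zz___   (Q,x)→(R,z,stay)
state=R head=4 tape=zy__y[z]zz___   (R,z)→(Q,y,right)
state=Q head=5 tape=zy__yy[z]z___   (Q,z)→(P,x,left)
state=P head=4 tape=zy__y[y]xz___   (P,y)→(R,y,stay)
state=R head=4 tape=zy__y[y]xz___   (R,y)→(Q,_,right)
state=Q head=5 tape=zy__y_[x]z___   (Q,x)→(R,z,stay)
state=R head=5 tape=zy__y_[z]z___   (R,z)→(Q,y,right)
state=Q head=6 tape=zy__y_y[z]___   (Q,z)→(P,x,left)
state=P head=5 tape=zy__y_[y]x___   (P,y)→(R,y,stay)
state=R head=5 tape=zy__y_[y]x___   (R,y)→(Q,_,right)
state=Q head=6 tape=zy__y__[x]___   (Q,x)→(R,z,stay)
state=R head=6 tape=zy__y__[z]___   (R,z)→(Q,y,right)
state=Q head=7 tape=zy__y__y[_]__   (Q,_)→(R,x,right)
state=R head=8 tape=zy__y__yx[_]_   (R,_)→(P,x,right)
state=P head=9 tape=zy__y__yxx[_]
No transition is defined for (P, _); M halts in state P.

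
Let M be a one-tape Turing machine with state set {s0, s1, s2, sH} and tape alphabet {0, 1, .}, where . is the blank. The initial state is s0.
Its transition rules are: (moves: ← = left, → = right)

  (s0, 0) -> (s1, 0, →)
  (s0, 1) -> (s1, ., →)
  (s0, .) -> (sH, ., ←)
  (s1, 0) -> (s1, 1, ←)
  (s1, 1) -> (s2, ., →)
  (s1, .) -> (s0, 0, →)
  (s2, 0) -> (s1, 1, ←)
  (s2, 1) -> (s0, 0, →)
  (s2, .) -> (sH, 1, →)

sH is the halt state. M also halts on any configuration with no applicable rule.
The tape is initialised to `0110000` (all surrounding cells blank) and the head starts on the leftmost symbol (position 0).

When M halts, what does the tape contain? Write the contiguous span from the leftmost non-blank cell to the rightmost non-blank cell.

state=s0 head=0 tape=[0]110000.   (s0,0)→(s1,0,→)
state=s1 head=1 tape=0[1]10000.   (s1,1)→(s2,.,→)
state=s2 head=2 tape=0.[1]0000.   (s2,1)→(s0,0,→)
state=s0 head=3 tape=0.0[0]000.   (s0,0)→(s1,0,→)
state=s1 head=4 tape=0.00[0]00.   (s1,0)→(s1,1,←)
state=s1 head=3 tape=0.0[0]100.   (s1,0)→(s1,1,←)
state=s1 head=2 tape=0.[0]1100.   (s1,0)→(s1,1,←)
state=s1 head=1 tape=0[.]11100.   (s1,.)→(s0,0,→)
state=s0 head=2 tape=00[1]1100.   (s0,1)→(s1,.,→)
state=s1 head=3 tape=00.[1]100.   (s1,1)→(s2,.,→)
state=s2 head=4 tape=00..[1]00.   (s2,1)→(s0,0,→)
state=s0 head=5 tape=00..0[0]0.   (s0,0)→(s1,0,→)
state=s1 head=6 tape=00..00[0].   (s1,0)→(s1,1,←)
state=s1 head=5 tape=00..0[0]1.   (s1,0)→(s1,1,←)
state=s1 head=4 tape=00..[0]11.   (s1,0)→(s1,1,←)
state=s1 head=3 tape=00.[.]111.   (s1,.)→(s0,0,→)
state=s0 head=4 tape=00.0[1]11.   (s0,1)→(s1,.,→)
state=s1 head=5 tape=00.0.[1]1.   (s1,1)→(s2,.,→)
state=s2 head=6 tape=00.0..[1].   (s2,1)→(s0,0,→)
state=s0 head=7 tape=00.0..0[.]   (s0,.)→(sH,.,←)
state=sH head=6 tape=00.0..[0].
The non-blank tape span at halt is 00.0..0.

00.0..0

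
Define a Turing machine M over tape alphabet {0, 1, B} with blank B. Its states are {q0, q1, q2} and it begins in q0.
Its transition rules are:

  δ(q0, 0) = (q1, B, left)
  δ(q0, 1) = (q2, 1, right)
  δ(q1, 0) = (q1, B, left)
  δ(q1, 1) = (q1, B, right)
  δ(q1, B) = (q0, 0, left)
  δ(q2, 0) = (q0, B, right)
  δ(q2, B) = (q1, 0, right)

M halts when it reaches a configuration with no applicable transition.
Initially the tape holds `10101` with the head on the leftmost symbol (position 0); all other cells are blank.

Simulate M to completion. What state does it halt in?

q0

q0 | [1]0101BB   read 1 → write 1, move right, go to q2
q2 | 1[0]101BB   read 0 → write B, move right, go to q0
q0 | 1B[1]01BB   read 1 → write 1, move right, go to q2
q2 | 1B1[0]1BB   read 0 → write B, move right, go to q0
q0 | 1B1B[1]BB   read 1 → write 1, move right, go to q2
q2 | 1B1B1[B]B   read B → write 0, move right, go to q1
q1 | 1B1B10[B]   read B → write 0, move left, go to q0
q0 | 1B1B1[0]0   read 0 → write B, move left, go to q1
q1 | 1B1B[1]B0   read 1 → write B, move right, go to q1
q1 | 1B1BB[B]0   read B → write 0, move left, go to q0
q0 | 1B1B[B]00
No transition is defined for (q0, B); M halts in state q0.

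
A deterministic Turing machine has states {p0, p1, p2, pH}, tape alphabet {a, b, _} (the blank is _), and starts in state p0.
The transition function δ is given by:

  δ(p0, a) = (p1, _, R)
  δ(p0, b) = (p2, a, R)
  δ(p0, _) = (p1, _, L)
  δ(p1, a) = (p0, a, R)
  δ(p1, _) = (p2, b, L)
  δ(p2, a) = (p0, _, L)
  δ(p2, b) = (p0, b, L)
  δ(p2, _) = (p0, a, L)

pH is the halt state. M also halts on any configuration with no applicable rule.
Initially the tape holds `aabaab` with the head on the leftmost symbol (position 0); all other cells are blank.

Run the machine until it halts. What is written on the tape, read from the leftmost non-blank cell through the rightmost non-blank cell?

state=p0 head=0 tape=[a]abaab   (p0,a)→(p1,_,R)
state=p1 head=1 tape=_[a]baab   (p1,a)→(p0,a,R)
state=p0 head=2 tape=_a[b]aab   (p0,b)→(p2,a,R)
state=p2 head=3 tape=_aa[a]ab   (p2,a)→(p0,_,L)
state=p0 head=2 tape=_a[a]_ab   (p0,a)→(p1,_,R)
state=p1 head=3 tape=_a_[_]ab   (p1,_)→(p2,b,L)
state=p2 head=2 tape=_a[_]bab   (p2,_)→(p0,a,L)
state=p0 head=1 tape=_[a]abab   (p0,a)→(p1,_,R)
state=p1 head=2 tape=__[a]bab   (p1,a)→(p0,a,R)
state=p0 head=3 tape=__a[b]ab   (p0,b)→(p2,a,R)
state=p2 head=4 tape=__aa[a]b   (p2,a)→(p0,_,L)
state=p0 head=3 tape=__a[a]_b   (p0,a)→(p1,_,R)
state=p1 head=4 tape=__a_[_]b   (p1,_)→(p2,b,L)
state=p2 head=3 tape=__a[_]bb   (p2,_)→(p0,a,L)
state=p0 head=2 tape=__[a]abb   (p0,a)→(p1,_,R)
state=p1 head=3 tape=___[a]bb   (p1,a)→(p0,a,R)
state=p0 head=4 tape=___a[b]b   (p0,b)→(p2,a,R)
state=p2 head=5 tape=___aa[b]   (p2,b)→(p0,b,L)
state=p0 head=4 tape=___a[a]b   (p0,a)→(p1,_,R)
state=p1 head=5 tape=___a_[b]
The non-blank tape span at halt is a_b.

a_b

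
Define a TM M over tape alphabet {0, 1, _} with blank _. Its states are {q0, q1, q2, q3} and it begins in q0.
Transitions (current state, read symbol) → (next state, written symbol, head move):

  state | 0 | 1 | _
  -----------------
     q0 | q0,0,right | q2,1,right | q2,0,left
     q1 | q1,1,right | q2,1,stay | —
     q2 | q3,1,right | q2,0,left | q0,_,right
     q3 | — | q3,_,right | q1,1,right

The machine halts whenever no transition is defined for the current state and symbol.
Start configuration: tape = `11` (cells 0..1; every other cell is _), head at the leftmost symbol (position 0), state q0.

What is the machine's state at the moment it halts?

q3

q0 | _[1]1_   read 1 → write 1, move right, go to q2
q2 | _1[1]_   read 1 → write 0, move left, go to q2
q2 | _[1]0_   read 1 → write 0, move left, go to q2
q2 | [_]00_   read _ → write _, move right, go to q0
q0 | _[0]0_   read 0 → write 0, move right, go to q0
q0 | _0[0]_   read 0 → write 0, move right, go to q0
q0 | _00[_]   read _ → write 0, move left, go to q2
q2 | _0[0]0   read 0 → write 1, move right, go to q3
q3 | _01[0]
No transition is defined for (q3, 0); M halts in state q3.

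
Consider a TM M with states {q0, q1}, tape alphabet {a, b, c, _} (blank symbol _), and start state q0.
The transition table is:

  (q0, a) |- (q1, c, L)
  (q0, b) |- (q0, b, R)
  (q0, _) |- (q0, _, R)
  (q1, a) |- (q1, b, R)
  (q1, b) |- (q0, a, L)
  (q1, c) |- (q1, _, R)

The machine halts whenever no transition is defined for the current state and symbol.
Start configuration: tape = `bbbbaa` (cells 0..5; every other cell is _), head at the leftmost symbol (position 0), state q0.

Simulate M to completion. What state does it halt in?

q1

q0 | _[b]bbbaa   read b → write b, move R, go to q0
q0 | _b[b]bbaa   read b → write b, move R, go to q0
q0 | _bb[b]baa   read b → write b, move R, go to q0
q0 | _bbb[b]aa   read b → write b, move R, go to q0
q0 | _bbbb[a]a   read a → write c, move L, go to q1
q1 | _bbb[b]ca   read b → write a, move L, go to q0
q0 | _bb[b]aca   read b → write b, move R, go to q0
q0 | _bbb[a]ca   read a → write c, move L, go to q1
q1 | _bb[b]cca   read b → write a, move L, go to q0
q0 | _b[b]acca   read b → write b, move R, go to q0
q0 | _bb[a]cca   read a → write c, move L, go to q1
q1 | _b[b]ccca   read b → write a, move L, go to q0
q0 | _[b]accca   read b → write b, move R, go to q0
q0 | _b[a]ccca   read a → write c, move L, go to q1
q1 | _[b]cccca   read b → write a, move L, go to q0
q0 | [_]acccca   read _ → write _, move R, go to q0
q0 | _[a]cccca   read a → write c, move L, go to q1
q1 | [_]ccccca
No transition is defined for (q1, _); M halts in state q1.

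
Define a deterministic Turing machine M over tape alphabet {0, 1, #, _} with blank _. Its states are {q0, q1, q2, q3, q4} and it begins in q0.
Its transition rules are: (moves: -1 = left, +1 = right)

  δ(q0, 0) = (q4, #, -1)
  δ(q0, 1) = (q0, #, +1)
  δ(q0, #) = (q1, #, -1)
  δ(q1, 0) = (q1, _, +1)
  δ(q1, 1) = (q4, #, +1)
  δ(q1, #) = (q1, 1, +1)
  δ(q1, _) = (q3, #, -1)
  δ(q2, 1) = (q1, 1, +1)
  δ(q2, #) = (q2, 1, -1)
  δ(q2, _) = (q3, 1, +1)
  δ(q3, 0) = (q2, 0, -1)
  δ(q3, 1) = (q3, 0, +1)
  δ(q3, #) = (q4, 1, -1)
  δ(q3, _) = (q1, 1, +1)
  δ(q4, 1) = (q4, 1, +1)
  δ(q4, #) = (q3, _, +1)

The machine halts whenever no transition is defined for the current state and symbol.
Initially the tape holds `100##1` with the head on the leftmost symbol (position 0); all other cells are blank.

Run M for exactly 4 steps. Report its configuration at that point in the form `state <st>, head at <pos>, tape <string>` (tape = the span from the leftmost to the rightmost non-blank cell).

state=q0 head=0 tape=[1]00##1   (q0,1)→(q0,#,+1)
state=q0 head=1 tape=#[0]0##1   (q0,0)→(q4,#,-1)
state=q4 head=0 tape=[#]#0##1   (q4,#)→(q3,_,+1)
state=q3 head=1 tape=_[#]0##1   (q3,#)→(q4,1,-1)
state=q4 head=0 tape=[_]10##1
After 4 steps: state q4, head at 0, tape 10##1.

state q4, head at 0, tape 10##1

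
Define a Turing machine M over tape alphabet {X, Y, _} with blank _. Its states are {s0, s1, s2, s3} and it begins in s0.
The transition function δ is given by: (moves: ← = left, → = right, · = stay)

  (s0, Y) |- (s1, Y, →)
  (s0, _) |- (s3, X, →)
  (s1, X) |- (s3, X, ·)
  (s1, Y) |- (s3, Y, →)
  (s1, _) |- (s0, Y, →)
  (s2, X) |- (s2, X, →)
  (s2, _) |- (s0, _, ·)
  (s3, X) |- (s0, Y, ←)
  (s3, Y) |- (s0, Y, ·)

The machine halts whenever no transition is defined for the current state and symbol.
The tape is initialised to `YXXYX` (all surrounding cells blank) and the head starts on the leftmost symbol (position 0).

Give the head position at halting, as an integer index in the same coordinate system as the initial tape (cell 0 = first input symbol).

5

state=s0 head=0 tape=[Y]XXYX_   (s0,Y)→(s1,Y,→)
state=s1 head=1 tape=Y[X]XYX_   (s1,X)→(s3,X,·)
state=s3 head=1 tape=Y[X]XYX_   (s3,X)→(s0,Y,←)
state=s0 head=0 tape=[Y]YXYX_   (s0,Y)→(s1,Y,→)
state=s1 head=1 tape=Y[Y]XYX_   (s1,Y)→(s3,Y,→)
state=s3 head=2 tape=YY[X]YX_   (s3,X)→(s0,Y,←)
state=s0 head=1 tape=Y[Y]YYX_   (s0,Y)→(s1,Y,→)
state=s1 head=2 tape=YY[Y]YX_   (s1,Y)→(s3,Y,→)
state=s3 head=3 tape=YYY[Y]X_   (s3,Y)→(s0,Y,·)
state=s0 head=3 tape=YYY[Y]X_   (s0,Y)→(s1,Y,→)
state=s1 head=4 tape=YYYY[X]_   (s1,X)→(s3,X,·)
state=s3 head=4 tape=YYYY[X]_   (s3,X)→(s0,Y,←)
state=s0 head=3 tape=YYY[Y]Y_   (s0,Y)→(s1,Y,→)
state=s1 head=4 tape=YYYY[Y]_   (s1,Y)→(s3,Y,→)
state=s3 head=5 tape=YYYYY[_]
At halt the head is at cell 5.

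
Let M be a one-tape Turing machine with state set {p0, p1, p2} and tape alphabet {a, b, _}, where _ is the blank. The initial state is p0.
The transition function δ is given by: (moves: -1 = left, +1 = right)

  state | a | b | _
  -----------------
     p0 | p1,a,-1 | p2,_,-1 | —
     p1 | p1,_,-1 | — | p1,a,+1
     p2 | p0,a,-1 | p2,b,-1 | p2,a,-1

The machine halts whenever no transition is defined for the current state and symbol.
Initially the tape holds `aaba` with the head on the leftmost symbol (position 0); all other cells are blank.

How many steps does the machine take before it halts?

16

state=p0 head=0 tape=___[a]aba   (p0,a)→(p1,a,-1)
state=p1 head=-1 tape=__[_]aaba   (p1,_)→(p1,a,+1)
state=p1 head=0 tape=__a[a]aba   (p1,a)→(p1,_,-1)
state=p1 head=-1 tape=__[a]_aba   (p1,a)→(p1,_,-1)
state=p1 head=-2 tape=_[_]__aba   (p1,_)→(p1,a,+1)
state=p1 head=-1 tape=_a[_]_aba   (p1,_)→(p1,a,+1)
state=p1 head=0 tape=_aa[_]aba   (p1,_)→(p1,a,+1)
state=p1 head=1 tape=_aaa[a]ba   (p1,a)→(p1,_,-1)
state=p1 head=0 tape=_aa[a]_ba   (p1,a)→(p1,_,-1)
state=p1 head=-1 tape=_a[a]__ba   (p1,a)→(p1,_,-1)
state=p1 head=-2 tape=_[a]___ba   (p1,a)→(p1,_,-1)
state=p1 head=-3 tape=[_]____ba   (p1,_)→(p1,a,+1)
state=p1 head=-2 tape=a[_]___ba   (p1,_)→(p1,a,+1)
state=p1 head=-1 tape=aa[_]__ba   (p1,_)→(p1,a,+1)
state=p1 head=0 tape=aaa[_]_ba   (p1,_)→(p1,a,+1)
state=p1 head=1 tape=aaaa[_]ba   (p1,_)→(p1,a,+1)
state=p1 head=2 tape=aaaaa[b]a
M halts after 16 transitions.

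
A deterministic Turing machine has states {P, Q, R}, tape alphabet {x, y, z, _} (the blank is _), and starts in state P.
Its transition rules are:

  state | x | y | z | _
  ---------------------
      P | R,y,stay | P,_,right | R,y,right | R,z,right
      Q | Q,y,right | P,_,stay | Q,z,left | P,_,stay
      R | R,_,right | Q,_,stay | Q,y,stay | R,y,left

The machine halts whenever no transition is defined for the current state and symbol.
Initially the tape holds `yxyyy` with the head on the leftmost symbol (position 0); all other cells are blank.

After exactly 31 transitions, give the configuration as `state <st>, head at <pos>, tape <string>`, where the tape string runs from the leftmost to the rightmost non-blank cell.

state=P head=0 tape=[y]xyyy___   (P,y)→(P,_,right)
state=P head=1 tape=_[x]yyy___   (P,x)→(R,y,stay)
state=R head=1 tape=_[y]yyy___   (R,y)→(Q,_,stay)
state=Q head=1 tape=_[_]yyy___   (Q,_)→(P,_,stay)
state=P head=1 tape=_[_]yyy___   (P,_)→(R,z,right)
state=R head=2 tape=_z[y]yy___   (R,y)→(Q,_,stay)
state=Q head=2 tape=_z[_]yy___   (Q,_)→(P,_,stay)
state=P head=2 tape=_z[_]yy___   (P,_)→(R,z,right)
state=R head=3 tape=_zz[y]y___   (R,y)→(Q,_,stay)
state=Q head=3 tape=_zz[_]y___   (Q,_)→(P,_,stay)
state=P head=3 tape=_zz[_]y___   (P,_)→(R,z,right)
state=R head=4 tape=_zzz[y]___   (R,y)→(Q,_,stay)
state=Q head=4 tape=_zzz[_]___   (Q,_)→(P,_,stay)
state=P head=4 tape=_zzz[_]___   (P,_)→(R,z,right)
state=R head=5 tape=_zzzz[_]__   (R,_)→(R,y,left)
state=R head=4 tape=_zzz[z]y__   (R,z)→(Q,y,stay)
state=Q head=4 tape=_zzz[y]y__   (Q,y)→(P,_,stay)
state=P head=4 tape=_zzz[_]y__   (P,_)→(R,z,right)
state=R head=5 tape=_zzzz[y]__   (R,y)→(Q,_,stay)
state=Q head=5 tape=_zzzz[_]__   (Q,_)→(P,_,stay)
state=P head=5 tape=_zzzz[_]__   (P,_)→(R,z,right)
state=R head=6 tape=_zzzzz[_]_   (R,_)→(R,y,left)
state=R head=5 tape=_zzzz[z]y_   (R,z)→(Q,y,stay)
state=Q head=5 tape=_zzzz[y]y_   (Q,y)→(P,_,stay)
state=P head=5 tape=_zzzz[_]y_   (P,_)→(R,z,right)
state=R head=6 tape=_zzzzz[y]_   (R,y)→(Q,_,stay)
state=Q head=6 tape=_zzzzz[_]_   (Q,_)→(P,_,stay)
state=P head=6 tape=_zzzzz[_]_   (P,_)→(R,z,right)
state=R head=7 tape=_zzzzzz[_]   (R,_)→(R,y,left)
state=R head=6 tape=_zzzzz[z]y   (R,z)→(Q,y,stay)
state=Q head=6 tape=_zzzzz[y]y   (Q,y)→(P,_,stay)
state=P head=6 tape=_zzzzz[_]y
After 31 steps: state P, head at 6, tape zzzzz_y.

state P, head at 6, tape zzzzz_y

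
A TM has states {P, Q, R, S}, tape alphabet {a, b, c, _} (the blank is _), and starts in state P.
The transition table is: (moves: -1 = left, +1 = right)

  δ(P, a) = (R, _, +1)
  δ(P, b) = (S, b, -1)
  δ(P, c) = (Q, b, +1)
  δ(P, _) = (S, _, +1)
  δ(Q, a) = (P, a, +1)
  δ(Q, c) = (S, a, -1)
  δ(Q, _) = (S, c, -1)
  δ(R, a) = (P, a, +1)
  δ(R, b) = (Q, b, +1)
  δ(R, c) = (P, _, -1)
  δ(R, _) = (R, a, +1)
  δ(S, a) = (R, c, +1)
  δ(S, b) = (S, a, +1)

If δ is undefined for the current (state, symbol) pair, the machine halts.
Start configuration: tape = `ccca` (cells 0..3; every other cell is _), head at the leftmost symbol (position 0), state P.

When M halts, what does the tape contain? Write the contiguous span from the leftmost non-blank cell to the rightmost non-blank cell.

P | [c]cca   read c → write b, move +1, go to Q
Q | b[c]ca   read c → write a, move -1, go to S
S | [b]aca   read b → write a, move +1, go to S
S | a[a]ca   read a → write c, move +1, go to R
R | ac[c]a   read c → write _, move -1, go to P
P | a[c]_a   read c → write b, move +1, go to Q
Q | ab[_]a   read _ → write c, move -1, go to S
S | a[b]ca   read b → write a, move +1, go to S
S | aa[c]a
The non-blank tape span at halt is aaca.

aaca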